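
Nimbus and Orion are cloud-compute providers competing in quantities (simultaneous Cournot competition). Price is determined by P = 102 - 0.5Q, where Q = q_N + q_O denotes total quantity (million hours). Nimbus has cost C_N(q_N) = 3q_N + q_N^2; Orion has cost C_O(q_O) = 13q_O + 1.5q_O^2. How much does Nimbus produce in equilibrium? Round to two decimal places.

29.91

Nimbus's profit: π_N = (102 - 0.5Q)q_N - (3q_N + q_N²). Setting ∂π_N/∂q_N = 0: 99 - 3q_N - (1/2)(q_O) = 0.
Orion's first-order condition: 89 - 4q_O - (1/2)(q_N) = 0.
So q_N = (99 - (1/2)q_O)/3 and q_O = (89 - (1/2)q_N)/4.
Solving the pair: q_N = 1406/47, q_O = 870/47.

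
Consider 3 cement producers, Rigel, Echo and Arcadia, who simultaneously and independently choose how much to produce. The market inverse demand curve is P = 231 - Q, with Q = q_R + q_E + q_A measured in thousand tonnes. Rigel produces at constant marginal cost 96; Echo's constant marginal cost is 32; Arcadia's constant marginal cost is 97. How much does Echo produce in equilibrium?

Rigel's profit: π_R = (231 - Q)q_R - (96q_R). Setting ∂π_R/∂q_R = 0: 135 - 2q_R - (q_E + q_A) = 0.
Echo's first-order condition: 199 - 2q_E - (q_R + q_A) = 0.
Arcadia's profit: π_A = (231 - Q)q_A - (97q_A). Setting ∂π_A/∂q_A = 0: 134 - 2q_A - (q_R + q_E) = 0.
Adding the 3 conditions: 468 − 2Q − 2Q = 0, i.e. Q = 117.
Back-substituting: q_R = (135 − 117) = 18, q_E = (199 − 117) = 82, q_A = (134 − 117) = 17.

82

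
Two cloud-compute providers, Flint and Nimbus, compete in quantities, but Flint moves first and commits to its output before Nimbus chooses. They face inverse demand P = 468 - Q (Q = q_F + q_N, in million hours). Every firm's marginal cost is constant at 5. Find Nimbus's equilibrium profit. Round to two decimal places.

The follower Nimbus best-responds to any q_F: π_N = (468 - Q)q_N - 5q_N.
∂π_N/∂q_N = 463 - q_F - 2q_N = 0 gives the reaction function q_N = (463 - q_F)/2.
The leader anticipates this reaction. Substituting into P = 468 - Q gives P = 473/2 - (1/2)q_F, so π_F = (473/2 - (1/2)q_F)q_F - 5q_F.
Maximising: ∂π_F/∂q_F = 463/2 - q_F = 0, giving q_F = 463/2.
Then q_N = (463 - 463/2)/2 = 463/4.
Price P = 468 - 1389/4 = 483/4.
Nimbus's profit: (483/4 - 5)·(463/4) = 13398.0625.

13398.06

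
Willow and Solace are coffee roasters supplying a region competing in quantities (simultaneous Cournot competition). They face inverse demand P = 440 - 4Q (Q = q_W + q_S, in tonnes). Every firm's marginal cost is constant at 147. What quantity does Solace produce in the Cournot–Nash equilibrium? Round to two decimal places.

24.42

Each firm earns π_i = (440 - 4Q)q_i - 147q_i.
First-order condition (treating rivals' output as given): 293 - 8q_i - 4q_j = 0.
By symmetry each firm produces the same amount; substituting q_j = q_i yields q_i = 293/12.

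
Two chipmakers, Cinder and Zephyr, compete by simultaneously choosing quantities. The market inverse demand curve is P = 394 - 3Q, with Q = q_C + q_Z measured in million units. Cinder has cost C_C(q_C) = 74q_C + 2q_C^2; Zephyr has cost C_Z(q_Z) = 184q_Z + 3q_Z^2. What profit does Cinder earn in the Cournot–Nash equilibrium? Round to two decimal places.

4181.52

Cinder's profit: π_C = (394 - 3Q)q_C - (74q_C + 2q_C²). Setting ∂π_C/∂q_C = 0: 320 - 10q_C - 3(q_Z) = 0.
Zephyr's profit: π_Z = (394 - 3Q)q_Z - (184q_Z + 3q_Z²). Setting ∂π_Z/∂q_Z = 0: 210 - 12q_Z - 3(q_C) = 0.
Best responses: q_C = (320 - 3q_Z)/10, q_Z = (210 - 3q_C)/12.
Substituting one into the other gives q_C = 1070/37 and q_Z = 380/37.
Price P = 394 - 3·(1450/37) = 276.4324.
Cinder's profit: 276.4324·(1070/37) - 74·(1070/37) - 2(1070/37)² = 4181.5194.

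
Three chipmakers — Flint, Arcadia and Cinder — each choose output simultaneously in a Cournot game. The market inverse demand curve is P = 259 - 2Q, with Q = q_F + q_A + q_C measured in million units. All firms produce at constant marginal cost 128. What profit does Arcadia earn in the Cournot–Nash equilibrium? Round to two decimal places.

Each firm earns π_i = (259 - 2Q)q_i - 128q_i.
Setting ∂π_i/∂q_i = 0 with rivals' quantities fixed: 131 - 4q_i - 2·Σ_{j≠i} q_j = 0.
By symmetry each firm produces the same amount; substituting Σ_{j≠i} q_j = 2q_i yields q_i = 131/8.
Price P = 259 - 2·(393/8) = 643/4.
Arcadia's profit: (643/4 - 128)·(131/8) = 536.2813.

536.28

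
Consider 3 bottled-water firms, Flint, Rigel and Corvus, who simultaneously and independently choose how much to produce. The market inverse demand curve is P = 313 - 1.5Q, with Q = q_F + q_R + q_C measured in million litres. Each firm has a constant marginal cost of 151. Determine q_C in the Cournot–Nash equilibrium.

A representative firm's profit is π_i = q_i(313 - 1.5Q) - 151q_i.
Setting ∂π_i/∂q_i = 0 with rivals' quantities fixed: 162 - 3q_i - (3/2)·Σ_{j≠i} q_j = 0.
By symmetry each firm produces the same amount; substituting Σ_{j≠i} q_j = 2q_i yields q_i = 162/6 = 27.

27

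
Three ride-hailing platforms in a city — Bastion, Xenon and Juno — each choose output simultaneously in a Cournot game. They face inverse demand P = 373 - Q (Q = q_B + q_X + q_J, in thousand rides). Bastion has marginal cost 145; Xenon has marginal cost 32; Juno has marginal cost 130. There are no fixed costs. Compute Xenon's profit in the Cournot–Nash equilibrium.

Bastion's profit: π_B = (373 - Q)q_B - (145q_B). Setting ∂π_B/∂q_B = 0: 228 - 2q_B - (q_X + q_J) = 0.
Xenon's profit: π_X = (373 - Q)q_X - (32q_X). Setting ∂π_X/∂q_X = 0: 341 - 2q_X - (q_B + q_J) = 0.
Juno's first-order condition: 243 - 2q_J - (q_B + q_X) = 0.
Summing all 3 equations gives 812 − 4Q = 0, hence Q = 203.
Back-substituting: q_B = (228 − 203) = 25, q_X = (341 − 203) = 138, q_J = (243 − 203) = 40.
Price P = 373 - 203 = 170.
Xenon's profit: (170 - 32)·138 = 19044.

19044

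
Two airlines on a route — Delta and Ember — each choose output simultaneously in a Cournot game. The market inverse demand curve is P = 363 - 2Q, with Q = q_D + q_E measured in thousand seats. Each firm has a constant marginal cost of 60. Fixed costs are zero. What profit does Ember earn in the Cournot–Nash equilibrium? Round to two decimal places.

A representative firm's profit is π_i = q_i(363 - 2Q) - 60q_i.
First-order condition (treating rivals' output as given): 303 - 4q_i - 2q_j = 0.
By symmetry each firm produces the same amount; substituting q_j = q_i yields q_i = 303/6 = 101/2.
Price P = 363 - 2·101 = 161.
Ember's profit: (161 - 60)·(101/2) = 5100.5000.

5100.50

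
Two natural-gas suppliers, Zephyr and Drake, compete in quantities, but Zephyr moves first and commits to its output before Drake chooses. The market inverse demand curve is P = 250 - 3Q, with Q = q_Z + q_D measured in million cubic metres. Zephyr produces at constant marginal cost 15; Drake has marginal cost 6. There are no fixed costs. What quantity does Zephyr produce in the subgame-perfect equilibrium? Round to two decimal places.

The follower Drake best-responds to any q_Z: π_D = (250 - 3Q)q_D - 6q_D.
∂π_D/∂q_D = 244 - 3q_Z - 6q_D = 0 gives the reaction function q_D = (244 - 3q_Z)/6.
The leader anticipates this reaction. Substituting into P = 250 - 3Q gives P = 128 - (3/2)q_Z, so π_Z = (128 - (3/2)q_Z)q_Z - 15q_Z.
Maximising: ∂π_Z/∂q_Z = 113 - 3q_Z = 0, giving q_Z = 113/3.
Then q_D = (244 - 3·(113/3))/6 = 131/6.

37.67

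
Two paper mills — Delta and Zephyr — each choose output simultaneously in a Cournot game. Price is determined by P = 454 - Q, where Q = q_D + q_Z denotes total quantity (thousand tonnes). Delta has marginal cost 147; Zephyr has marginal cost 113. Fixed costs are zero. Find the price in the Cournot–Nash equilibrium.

Delta's profit: π_D = (454 - Q)q_D - (147q_D). Setting ∂π_D/∂q_D = 0: 307 - 2q_D - (q_Z) = 0.
Zephyr's profit: π_Z = (454 - Q)q_Z - (113q_Z). Setting ∂π_Z/∂q_Z = 0: 341 - 2q_Z - (q_D) = 0.
Rearranging gives the reaction functions q_D = (307 - q_Z)/2 and q_Z = (341 - q_D)/2.
Substituting one into the other gives q_D = 91 and q_Z = 125.
Total output Q = 216, so price P = 454 - 216 = 238.

238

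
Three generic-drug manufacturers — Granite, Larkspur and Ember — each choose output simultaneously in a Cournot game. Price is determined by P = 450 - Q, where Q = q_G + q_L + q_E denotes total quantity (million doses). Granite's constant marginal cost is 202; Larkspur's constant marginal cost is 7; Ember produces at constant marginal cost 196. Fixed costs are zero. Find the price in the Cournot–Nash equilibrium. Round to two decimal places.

213.75

Granite's profit: π_G = (450 - Q)q_G - (202q_G). Setting ∂π_G/∂q_G = 0: 248 - 2q_G - (q_L + q_E) = 0.
Larkspur's first-order condition: 443 - 2q_L - (q_G + q_E) = 0.
Ember's profit: π_E = (450 - Q)q_E - (196q_E). Setting ∂π_E/∂q_E = 0: 254 - 2q_E - (q_G + q_L) = 0.
Adding the 3 first-order conditions: 945 − 4Q = 0, so Q = 945/4.
Back-substituting: q_G = (248 − 945/4) = 47/4, q_L = (443 − 945/4) = 827/4, q_E = (254 − 945/4) = 71/4.
Total output Q = 945/4, so price P = 450 - 945/4 = 855/4.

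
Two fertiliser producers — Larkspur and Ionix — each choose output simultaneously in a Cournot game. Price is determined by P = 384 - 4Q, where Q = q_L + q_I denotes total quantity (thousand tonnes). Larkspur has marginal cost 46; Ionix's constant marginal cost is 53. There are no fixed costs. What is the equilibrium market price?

161

Larkspur's profit: π_L = (384 - 4Q)q_L - (46q_L). Setting ∂π_L/∂q_L = 0: 338 - 8q_L - 4(q_I) = 0.
Ionix's first-order condition: 331 - 8q_I - 4(q_L) = 0.
Best responses: q_L = (338 - 4q_I)/8, q_I = (331 - 4q_L)/8.
Solving the pair: q_L = 115/4, q_I = 27.
Total output Q = 223/4, so price P = 384 - 4·(223/4) = 161.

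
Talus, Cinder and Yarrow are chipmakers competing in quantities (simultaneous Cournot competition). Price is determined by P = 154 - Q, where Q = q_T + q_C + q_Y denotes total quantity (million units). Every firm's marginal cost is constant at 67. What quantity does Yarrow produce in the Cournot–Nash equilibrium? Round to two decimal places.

21.75

Each firm earns π_i = (154 - Q)q_i - 67q_i.
Setting ∂π_i/∂q_i = 0 with rivals' quantities fixed: 87 - 2q_i - Σ_{j≠i} q_j = 0.
By symmetry each firm produces the same amount; substituting Σ_{j≠i} q_j = 2q_i yields q_i = 87/4.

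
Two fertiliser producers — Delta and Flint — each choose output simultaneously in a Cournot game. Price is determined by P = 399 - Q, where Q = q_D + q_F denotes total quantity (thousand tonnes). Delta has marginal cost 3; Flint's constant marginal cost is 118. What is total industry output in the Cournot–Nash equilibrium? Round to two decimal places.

Delta's profit: π_D = (399 - Q)q_D - (3q_D). Setting ∂π_D/∂q_D = 0: 396 - 2q_D - (q_F) = 0.
Flint's profit: π_F = (399 - Q)q_F - (118q_F). Setting ∂π_F/∂q_F = 0: 281 - 2q_F - (q_D) = 0.
So q_D = (396 - q_F)/2 and q_F = (281 - q_D)/2.
Solving the pair: q_D = 511/3, q_F = 166/3.
Total output Q = 511/3 + 166/3 = 677/3.

225.67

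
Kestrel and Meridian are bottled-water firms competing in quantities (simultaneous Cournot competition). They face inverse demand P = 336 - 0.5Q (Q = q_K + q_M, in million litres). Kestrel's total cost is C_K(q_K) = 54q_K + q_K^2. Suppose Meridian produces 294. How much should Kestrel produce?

45

With the rival's output fixed at 294, Kestrel's profit is π_K = (336 - (1/2)·294 - (1/2)q_K)q_K - (54q_K + q_K²) = (189 - (1/2)q_K)q_K - (54q_K + q_K²).
∂π_K/∂q_K = 135 - 3q_K = 0, so q_K = 45.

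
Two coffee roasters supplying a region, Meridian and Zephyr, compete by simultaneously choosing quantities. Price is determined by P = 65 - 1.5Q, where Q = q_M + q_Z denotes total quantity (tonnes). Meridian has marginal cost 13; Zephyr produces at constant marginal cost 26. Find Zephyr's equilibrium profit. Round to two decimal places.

Meridian's profit: π_M = (65 - 1.5Q)q_M - (13q_M). Setting ∂π_M/∂q_M = 0: 52 - 3q_M - (3/2)(q_Z) = 0.
Zephyr's first-order condition: 39 - 3q_Z - (3/2)(q_M) = 0.
So q_M = (52 - (3/2)q_Z)/3 and q_Z = (39 - (3/2)q_M)/3.
Solving the pair: q_M = 130/9, q_Z = 52/9.
Price P = 65 - (3/2)·(182/9) = 104/3.
Zephyr's profit: (104/3 - 26)·(52/9) = 1352/27.

50.07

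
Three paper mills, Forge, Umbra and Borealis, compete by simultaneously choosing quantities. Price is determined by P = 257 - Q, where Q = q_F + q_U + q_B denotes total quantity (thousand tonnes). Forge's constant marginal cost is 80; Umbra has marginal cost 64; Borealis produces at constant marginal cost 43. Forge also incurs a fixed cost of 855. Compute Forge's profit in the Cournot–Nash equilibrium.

106

Forge's profit: π_F = (257 - Q)q_F - (80q_F). Setting ∂π_F/∂q_F = 0: 177 - 2q_F - (q_U + q_B) = 0.
Umbra's profit: π_U = (257 - Q)q_U - (64q_U). Setting ∂π_U/∂q_U = 0: 193 - 2q_U - (q_F + q_B) = 0.
Borealis's first-order condition: 214 - 2q_B - (q_F + q_U) = 0.
Summing all 3 equations gives 584 − 4Q = 0, hence Q = 146.
Back-substituting: q_F = (177 − 146) = 31, q_U = (193 − 146) = 47, q_B = (214 − 146) = 68.
Price P = 257 - 146 = 111.
Forge's profit: (111 - 80)·31 - 855 = 106.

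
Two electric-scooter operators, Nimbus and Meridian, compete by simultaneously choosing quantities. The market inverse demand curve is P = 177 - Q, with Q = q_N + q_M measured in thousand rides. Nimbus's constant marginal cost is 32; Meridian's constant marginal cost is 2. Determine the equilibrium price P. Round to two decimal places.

70.33

Nimbus's profit: π_N = (177 - Q)q_N - (32q_N). Setting ∂π_N/∂q_N = 0: 145 - 2q_N - (q_M) = 0.
Meridian's profit: π_M = (177 - Q)q_M - (2q_M). Setting ∂π_M/∂q_M = 0: 175 - 2q_M - (q_N) = 0.
So q_N = (145 - q_M)/2 and q_M = (175 - q_N)/2.
Solving the pair: q_N = 115/3, q_M = 205/3.
Total output Q = 320/3, so price P = 177 - 320/3 = 211/3.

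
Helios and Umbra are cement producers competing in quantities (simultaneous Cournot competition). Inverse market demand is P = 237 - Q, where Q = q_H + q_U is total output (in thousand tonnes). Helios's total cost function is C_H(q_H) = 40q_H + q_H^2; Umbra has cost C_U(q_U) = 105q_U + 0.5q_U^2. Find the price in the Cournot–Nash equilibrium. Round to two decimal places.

Helios's profit: π_H = (237 - Q)q_H - (40q_H + q_H²). Setting ∂π_H/∂q_H = 0: 197 - 4q_H - (q_U) = 0.
Umbra's first-order condition: 132 - 3q_U - (q_H) = 0.
Best responses: q_H = (197 - q_U)/4, q_U = (132 - q_H)/3.
Solving the pair: q_H = 459/11, q_U = 331/11.
Total output Q = 790/11, so price P = 237 - 790/11 = 1817/11.

165.18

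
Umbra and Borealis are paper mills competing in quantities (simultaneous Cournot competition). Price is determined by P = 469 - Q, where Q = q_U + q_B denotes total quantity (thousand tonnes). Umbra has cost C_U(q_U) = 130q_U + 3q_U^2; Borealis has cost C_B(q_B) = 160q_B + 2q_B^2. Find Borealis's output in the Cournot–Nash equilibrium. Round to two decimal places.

45.38

Umbra's profit: π_U = (469 - Q)q_U - (130q_U + 3q_U²). Setting ∂π_U/∂q_U = 0: 339 - 8q_U - (q_B) = 0.
Borealis's profit: π_B = (469 - Q)q_B - (160q_B + 2q_B²). Setting ∂π_B/∂q_B = 0: 309 - 6q_B - (q_U) = 0.
Best responses: q_U = (339 - q_B)/8, q_B = (309 - q_U)/6.
Solving the pair: q_U = 1725/47, q_B = 45.3830.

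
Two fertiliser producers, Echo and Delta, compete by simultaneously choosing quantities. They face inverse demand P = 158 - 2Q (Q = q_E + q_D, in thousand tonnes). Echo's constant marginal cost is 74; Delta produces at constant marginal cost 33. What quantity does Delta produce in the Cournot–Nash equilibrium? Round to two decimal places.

27.67

Echo's profit: π_E = (158 - 2Q)q_E - (74q_E). Setting ∂π_E/∂q_E = 0: 84 - 4q_E - 2(q_D) = 0.
Delta's first-order condition: 125 - 4q_D - 2(q_E) = 0.
Best responses: q_E = (84 - 2q_D)/4, q_D = (125 - 2q_E)/4.
Solving the pair: q_E = 43/6, q_D = 83/3.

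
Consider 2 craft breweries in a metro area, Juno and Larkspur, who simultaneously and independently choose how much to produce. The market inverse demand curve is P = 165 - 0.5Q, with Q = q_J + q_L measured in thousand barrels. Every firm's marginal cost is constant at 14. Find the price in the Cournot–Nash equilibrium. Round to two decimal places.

64.33

Each firm earns π_i = (165 - 0.5Q)q_i - 14q_i.
Setting ∂π_i/∂q_i = 0 with rivals' quantities fixed: 151 - q_i - (1/2)q_j = 0.
With identical firms every q_j equals q_i, so q_j = q_i and 151 = (3/2)q_i, giving q_i = 302/3.
Total output Q = 604/3, so price P = 165 - (1/2)·(604/3) = 193/3.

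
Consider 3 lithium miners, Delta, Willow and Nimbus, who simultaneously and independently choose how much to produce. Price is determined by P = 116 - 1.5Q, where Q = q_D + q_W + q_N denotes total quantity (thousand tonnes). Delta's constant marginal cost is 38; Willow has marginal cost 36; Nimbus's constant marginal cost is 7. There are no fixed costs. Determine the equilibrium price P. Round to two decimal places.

Delta's profit: π_D = (116 - 1.5Q)q_D - (38q_D). Setting ∂π_D/∂q_D = 0: 78 - 3q_D - (3/2)(q_W + q_N) = 0.
Willow's first-order condition: 80 - 3q_W - (3/2)(q_D + q_N) = 0.
Nimbus's first-order condition: 109 - 3q_N - (3/2)(q_D + q_W) = 0.
Adding the 3 first-order conditions: 267 − 6Q = 0, so Q = 89/2.
Back-substituting: q_D = (78 − 267/4)/(3/2) = 15/2, q_W = (80 − 267/4)/(3/2) = 53/6, q_N = (109 − 267/4)/(3/2) = 169/6.
Total output Q = 89/2, so price P = 116 - (3/2)·(89/2) = 197/4.

49.25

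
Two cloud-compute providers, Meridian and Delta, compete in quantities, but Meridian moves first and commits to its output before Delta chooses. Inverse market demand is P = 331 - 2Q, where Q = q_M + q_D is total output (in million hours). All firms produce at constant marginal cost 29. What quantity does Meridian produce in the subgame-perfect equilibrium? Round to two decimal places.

75.50

The follower Delta best-responds to any q_M: π_D = (331 - 2Q)q_D - 29q_D.
Setting the follower's marginal profit to zero, 302 - 2q_M - 4q_D = 0, i.e. q_D = (302 - 2q_M)/4.
Meridian substitutes q_D(q_M) into its own profit: π_M = q_M(331 - 2q_M - (302 - 2q_M)/2) - 29q_M = (180 - q_M)q_M - 29q_M.
The leader's first-order condition 151 - 2q_M = 0 yields q_M = 151/2.
Then q_D = (302 - 2·(151/2))/4 = 151/4.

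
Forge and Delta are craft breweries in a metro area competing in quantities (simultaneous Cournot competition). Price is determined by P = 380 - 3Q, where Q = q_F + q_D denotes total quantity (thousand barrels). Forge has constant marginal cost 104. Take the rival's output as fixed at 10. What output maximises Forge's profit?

41

With the rival's output fixed at 10, Forge's profit is π_F = (380 - 3·10 - 3q_F)q_F - (104q_F) = (350 - 3q_F)q_F - (104q_F).
∂π_F/∂q_F = 246 - 6q_F = 0, so q_F = 41.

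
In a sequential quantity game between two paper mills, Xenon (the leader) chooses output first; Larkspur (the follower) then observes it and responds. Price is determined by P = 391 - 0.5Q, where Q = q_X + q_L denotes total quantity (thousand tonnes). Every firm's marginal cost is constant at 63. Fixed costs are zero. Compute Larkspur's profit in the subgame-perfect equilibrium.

13448

The follower Larkspur best-responds to any q_X: π_L = (391 - 0.5Q)q_L - 63q_L.
Follower FOC: 328 - (1/2)q_X - q_L = 0, so q_L(q_X) = (328 - (1/2)q_X).
Xenon substitutes q_L(q_X) into its own profit: π_X = q_X(391 - (1/2)q_X - (328 - (1/2)q_X)/2) - 63q_X = (227 - (1/4)q_X)q_X - 63q_X.
Maximising: ∂π_X/∂q_X = 164 - (1/2)q_X = 0, giving q_X = 328.
Then q_L = (328 - (1/2)·328) = 164.
Price P = 391 - (1/2)·492 = 145.
Larkspur's profit: (145 - 63)·164 = 13448.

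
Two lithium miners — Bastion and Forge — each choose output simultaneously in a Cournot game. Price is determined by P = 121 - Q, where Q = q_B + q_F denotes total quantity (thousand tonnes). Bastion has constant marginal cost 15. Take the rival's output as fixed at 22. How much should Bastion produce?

With the rival's output fixed at 22, Bastion's profit is π_B = (121 - 22 - q_B)q_B - (15q_B) = (99 - q_B)q_B - (15q_B).
∂π_B/∂q_B = 84 - 2q_B = 0, so q_B = 42.

42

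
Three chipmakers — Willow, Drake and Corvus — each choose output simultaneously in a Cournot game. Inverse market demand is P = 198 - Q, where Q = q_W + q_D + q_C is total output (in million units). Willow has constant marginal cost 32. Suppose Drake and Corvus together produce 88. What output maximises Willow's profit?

39

With rivals' combined output fixed at 88, Willow's profit is π_W = (198 - 88 - q_W)q_W - (32q_W) = (110 - q_W)q_W - (32q_W).
∂π_W/∂q_W = 78 - 2q_W = 0, so q_W = 39.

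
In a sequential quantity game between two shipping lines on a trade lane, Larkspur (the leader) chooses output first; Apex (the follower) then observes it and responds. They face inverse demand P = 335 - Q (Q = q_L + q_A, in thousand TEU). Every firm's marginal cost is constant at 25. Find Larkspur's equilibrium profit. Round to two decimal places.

12012.50

The follower Apex best-responds to any q_L: π_A = (335 - Q)q_A - 25q_A.
Setting the follower's marginal profit to zero, 310 - q_L - 2q_A = 0, i.e. q_A = (310 - q_L)/2.
Larkspur substitutes q_A(q_L) into its own profit: π_L = q_L(335 - q_L - (310 - q_L)/2) - 25q_L = (180 - (1/2)q_L)q_L - 25q_L.
The leader's first-order condition 155 - q_L = 0 yields q_L = 155.
Then q_A = (310 - 155)/2 = 155/2.
Price P = 335 - 465/2 = 205/2.
Larkspur's profit: (205/2 - 25)·155 = 12012.5000.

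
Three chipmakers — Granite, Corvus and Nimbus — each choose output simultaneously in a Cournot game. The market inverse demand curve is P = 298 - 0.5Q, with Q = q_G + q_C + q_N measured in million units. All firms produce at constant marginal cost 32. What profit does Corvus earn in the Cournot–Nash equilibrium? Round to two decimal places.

Each firm earns π_i = (298 - 0.5Q)q_i - 32q_i.
Setting ∂π_i/∂q_i = 0 with rivals' quantities fixed: 266 - q_i - (1/2)·Σ_{j≠i} q_j = 0.
By symmetry each firm produces the same amount; substituting Σ_{j≠i} q_j = 2q_i yields q_i = 266/2 = 133.
Price P = 298 - (1/2)·399 = 197/2.
Corvus's profit: (197/2 - 32)·133 = 8844.5000.

8844.50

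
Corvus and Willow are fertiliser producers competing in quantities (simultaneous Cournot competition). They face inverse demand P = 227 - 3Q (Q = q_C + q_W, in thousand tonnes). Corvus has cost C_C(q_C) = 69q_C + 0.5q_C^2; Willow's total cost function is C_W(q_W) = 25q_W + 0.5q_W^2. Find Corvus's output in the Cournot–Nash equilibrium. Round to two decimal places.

12.50

Corvus's profit: π_C = (227 - 3Q)q_C - (69q_C + (1/2)q_C²). Setting ∂π_C/∂q_C = 0: 158 - 7q_C - 3(q_W) = 0.
Willow's first-order condition: 202 - 7q_W - 3(q_C) = 0.
So q_C = (158 - 3q_W)/7 and q_W = (202 - 3q_C)/7.
Substituting one into the other gives q_C = 25/2 and q_W = 47/2.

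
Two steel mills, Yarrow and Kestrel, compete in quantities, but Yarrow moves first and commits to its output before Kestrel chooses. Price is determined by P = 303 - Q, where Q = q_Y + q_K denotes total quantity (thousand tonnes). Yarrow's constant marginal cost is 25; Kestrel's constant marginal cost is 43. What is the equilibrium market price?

99

Solve by backward induction. Given q_Y, the follower Kestrel maximises π_K = (303 - q_Y - q_K)q_K - 43q_K.
∂π_K/∂q_K = 260 - q_Y - 2q_K = 0 gives the reaction function q_K = (260 - q_Y)/2.
Yarrow substitutes q_K(q_Y) into its own profit: π_Y = q_Y(303 - q_Y - (260 - q_Y)/2) - 25q_Y = (173 - (1/2)q_Y)q_Y - 25q_Y.
The leader's first-order condition 148 - q_Y = 0 yields q_Y = 148.
Then q_K = (260 - 148)/2 = 56.
Total output Q = 204, so price P = 303 - 204 = 99.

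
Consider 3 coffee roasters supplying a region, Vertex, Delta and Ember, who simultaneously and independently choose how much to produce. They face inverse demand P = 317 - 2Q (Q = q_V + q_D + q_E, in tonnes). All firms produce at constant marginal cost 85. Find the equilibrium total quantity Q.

A representative firm's profit is π_i = q_i(317 - 2Q) - 85q_i.
First-order condition (treating rivals' output as given): 232 - 4q_i - 2·Σ_{j≠i} q_j = 0.
By symmetry each firm produces the same amount; substituting Σ_{j≠i} q_j = 2q_i yields q_i = 232/8 = 29.
Total output Q = 29 + 29 + 29 = 87.

87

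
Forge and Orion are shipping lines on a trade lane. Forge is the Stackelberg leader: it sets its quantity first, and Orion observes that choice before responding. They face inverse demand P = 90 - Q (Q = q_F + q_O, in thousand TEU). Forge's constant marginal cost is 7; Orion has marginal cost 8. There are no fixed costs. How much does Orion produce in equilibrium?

20

The follower Orion best-responds to any q_F: π_O = (90 - Q)q_O - 8q_O.
∂π_O/∂q_O = 82 - q_F - 2q_O = 0 gives the reaction function q_O = (82 - q_F)/2.
Forge substitutes q_O(q_F) into its own profit: π_F = q_F(90 - q_F - (82 - q_F)/2) - 7q_F = (49 - (1/2)q_F)q_F - 7q_F.
Maximising: ∂π_F/∂q_F = 42 - q_F = 0, giving q_F = 42.
Then q_O = (82 - 42)/2 = 20.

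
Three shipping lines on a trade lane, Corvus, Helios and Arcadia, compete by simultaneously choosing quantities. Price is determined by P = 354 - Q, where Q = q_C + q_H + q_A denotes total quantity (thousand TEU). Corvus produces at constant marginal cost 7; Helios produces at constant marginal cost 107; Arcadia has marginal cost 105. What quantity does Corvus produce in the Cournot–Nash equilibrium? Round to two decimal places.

Corvus's profit: π_C = (354 - Q)q_C - (7q_C). Setting ∂π_C/∂q_C = 0: 347 - 2q_C - (q_H + q_A) = 0.
Helios's profit: π_H = (354 - Q)q_H - (107q_H). Setting ∂π_H/∂q_H = 0: 247 - 2q_H - (q_C + q_A) = 0.
Arcadia's profit: π_A = (354 - Q)q_A - (105q_A). Setting ∂π_A/∂q_A = 0: 249 - 2q_A - (q_C + q_H) = 0.
Adding the 3 first-order conditions: 843 − 4Q = 0, so Q = 843/4.
Back-substituting: q_C = (347 − 843/4) = 545/4, q_H = (247 − 843/4) = 145/4, q_A = (249 − 843/4) = 153/4.

136.25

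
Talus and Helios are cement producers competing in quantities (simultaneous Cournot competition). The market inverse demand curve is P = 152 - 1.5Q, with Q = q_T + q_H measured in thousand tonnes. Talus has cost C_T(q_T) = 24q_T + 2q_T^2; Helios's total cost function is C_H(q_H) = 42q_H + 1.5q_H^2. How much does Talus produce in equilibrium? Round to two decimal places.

Talus's profit: π_T = (152 - 1.5Q)q_T - (24q_T + 2q_T²). Setting ∂π_T/∂q_T = 0: 128 - 7q_T - (3/2)(q_H) = 0.
Helios's profit: π_H = (152 - 1.5Q)q_H - (42q_H + (3/2)q_H²). Setting ∂π_H/∂q_H = 0: 110 - 6q_H - (3/2)(q_T) = 0.
So q_T = (128 - (3/2)q_H)/7 and q_H = (110 - (3/2)q_T)/6.
Solving the pair: q_T = 804/53, q_H = 14.5409.

15.17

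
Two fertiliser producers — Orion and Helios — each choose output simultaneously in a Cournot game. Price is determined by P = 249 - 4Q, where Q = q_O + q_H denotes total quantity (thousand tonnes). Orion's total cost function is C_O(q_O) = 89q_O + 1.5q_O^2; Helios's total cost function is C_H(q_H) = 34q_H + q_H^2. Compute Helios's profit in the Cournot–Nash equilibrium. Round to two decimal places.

1683.81

Orion's profit: π_O = (249 - 4Q)q_O - (89q_O + (3/2)q_O²). Setting ∂π_O/∂q_O = 0: 160 - 11q_O - 4(q_H) = 0.
Helios's profit: π_H = (249 - 4Q)q_H - (34q_H + q_H²). Setting ∂π_H/∂q_H = 0: 215 - 10q_H - 4(q_O) = 0.
Best responses: q_O = (160 - 4q_H)/11, q_H = (215 - 4q_O)/10.
Solving the pair: q_O = 370/47, q_H = 1725/94.
Price P = 249 - 4·26.2234 = 144.1064.
Helios's profit: 144.1064·(1725/94) - 34·(1725/94) - (1725/94)² = 1683.8077.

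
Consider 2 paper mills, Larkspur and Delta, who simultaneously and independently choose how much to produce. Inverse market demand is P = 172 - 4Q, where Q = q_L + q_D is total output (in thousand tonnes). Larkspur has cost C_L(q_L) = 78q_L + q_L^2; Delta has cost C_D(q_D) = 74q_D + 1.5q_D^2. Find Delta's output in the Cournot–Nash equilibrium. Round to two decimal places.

Larkspur's profit: π_L = (172 - 4Q)q_L - (78q_L + q_L²). Setting ∂π_L/∂q_L = 0: 94 - 10q_L - 4(q_D) = 0.
Delta's profit: π_D = (172 - 4Q)q_D - (74q_D + (3/2)q_D²). Setting ∂π_D/∂q_D = 0: 98 - 11q_D - 4(q_L) = 0.
Rearranging gives the reaction functions q_L = (94 - 4q_D)/10 and q_D = (98 - 4q_L)/11.
Solving the pair: q_L = 321/47, q_D = 302/47.

6.43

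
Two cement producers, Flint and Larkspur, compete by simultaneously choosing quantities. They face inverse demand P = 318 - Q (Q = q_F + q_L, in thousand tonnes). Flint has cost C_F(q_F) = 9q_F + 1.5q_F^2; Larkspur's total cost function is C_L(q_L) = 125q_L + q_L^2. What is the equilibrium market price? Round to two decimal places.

228.58

Flint's profit: π_F = (318 - Q)q_F - (9q_F + (3/2)q_F²). Setting ∂π_F/∂q_F = 0: 309 - 5q_F - (q_L) = 0.
Larkspur's first-order condition: 193 - 4q_L - (q_F) = 0.
Best responses: q_F = (309 - q_L)/5, q_L = (193 - q_F)/4.
Substituting one into the other gives q_F = 1043/19 and q_L = 656/19.
Total output Q = 1699/19, so price P = 318 - 1699/19 = 228.5789.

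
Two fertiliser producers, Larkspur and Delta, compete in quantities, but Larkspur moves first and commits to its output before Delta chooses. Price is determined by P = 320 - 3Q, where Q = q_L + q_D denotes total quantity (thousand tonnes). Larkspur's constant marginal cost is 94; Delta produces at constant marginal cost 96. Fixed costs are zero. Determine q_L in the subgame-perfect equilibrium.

The follower Delta best-responds to any q_L: π_D = (320 - 3Q)q_D - 96q_D.
∂π_D/∂q_D = 224 - 3q_L - 6q_D = 0 gives the reaction function q_D = (224 - 3q_L)/6.
Larkspur substitutes q_D(q_L) into its own profit: π_L = q_L(320 - 3q_L - (224 - 3q_L)/2) - 94q_L = (208 - (3/2)q_L)q_L - 94q_L.
Maximising: ∂π_L/∂q_L = 114 - 3q_L = 0, giving q_L = 38.
Then q_D = (224 - 3·38)/6 = 55/3.

38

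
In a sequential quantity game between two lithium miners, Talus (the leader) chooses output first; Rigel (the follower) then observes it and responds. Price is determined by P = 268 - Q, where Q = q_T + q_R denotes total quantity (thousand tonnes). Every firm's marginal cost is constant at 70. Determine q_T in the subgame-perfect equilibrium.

99

The follower Rigel best-responds to any q_T: π_R = (268 - Q)q_R - 70q_R.
Follower FOC: 198 - q_T - 2q_R = 0, so q_R(q_T) = (198 - q_T)/2.
Talus substitutes q_R(q_T) into its own profit: π_T = q_T(268 - q_T - (198 - q_T)/2) - 70q_T = (169 - (1/2)q_T)q_T - 70q_T.
Leader FOC: 99 - q_T = 0, so q_T = 99.
Then q_R = (198 - 99)/2 = 99/2.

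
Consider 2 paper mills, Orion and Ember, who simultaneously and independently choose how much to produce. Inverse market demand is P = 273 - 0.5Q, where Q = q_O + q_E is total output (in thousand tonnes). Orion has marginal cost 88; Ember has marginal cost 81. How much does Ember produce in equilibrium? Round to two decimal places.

132.67

Orion's profit: π_O = (273 - 0.5Q)q_O - (88q_O). Setting ∂π_O/∂q_O = 0: 185 - q_O - (1/2)(q_E) = 0.
Ember's first-order condition: 192 - q_E - (1/2)(q_O) = 0.
So q_O = (185 - (1/2)q_E) and q_E = (192 - (1/2)q_O).
Substituting one into the other gives q_O = 356/3 and q_E = 398/3.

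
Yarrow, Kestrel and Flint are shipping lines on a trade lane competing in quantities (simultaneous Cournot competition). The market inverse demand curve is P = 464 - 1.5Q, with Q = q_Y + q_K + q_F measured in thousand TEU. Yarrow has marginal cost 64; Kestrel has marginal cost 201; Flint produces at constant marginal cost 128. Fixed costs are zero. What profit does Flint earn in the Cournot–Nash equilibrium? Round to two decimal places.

Yarrow's profit: π_Y = (464 - 1.5Q)q_Y - (64q_Y). Setting ∂π_Y/∂q_Y = 0: 400 - 3q_Y - (3/2)(q_K + q_F) = 0.
Kestrel's first-order condition: 263 - 3q_K - (3/2)(q_Y + q_F) = 0.
Flint's first-order condition: 336 - 3q_F - (3/2)(q_Y + q_K) = 0.
Adding the 3 first-order conditions: 999 − 6Q = 0, so Q = 333/2.
Back-substituting: q_Y = (400 − 999/4)/(3/2) = 601/6, q_K = (263 − 999/4)/(3/2) = 53/6, q_F = (336 − 999/4)/(3/2) = 115/2.
Price P = 464 - (3/2)·(333/2) = 857/4.
Flint's profit: (857/4 - 128)·(115/2) = 4959.3750.

4959.38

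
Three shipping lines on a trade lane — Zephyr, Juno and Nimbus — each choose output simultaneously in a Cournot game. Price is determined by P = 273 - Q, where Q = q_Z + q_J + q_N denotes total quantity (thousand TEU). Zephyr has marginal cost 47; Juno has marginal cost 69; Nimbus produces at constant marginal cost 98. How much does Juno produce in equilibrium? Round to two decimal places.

Zephyr's profit: π_Z = (273 - Q)q_Z - (47q_Z). Setting ∂π_Z/∂q_Z = 0: 226 - 2q_Z - (q_J + q_N) = 0.
Juno's profit: π_J = (273 - Q)q_J - (69q_J). Setting ∂π_J/∂q_J = 0: 204 - 2q_J - (q_Z + q_N) = 0.
Nimbus's profit: π_N = (273 - Q)q_N - (98q_N). Setting ∂π_N/∂q_N = 0: 175 - 2q_N - (q_Z + q_J) = 0.
Adding the 3 conditions: 605 − 2Q − 2Q = 0, i.e. Q = 605/4.
Back-substituting: q_Z = (226 − 605/4) = 299/4, q_J = (204 − 605/4) = 211/4, q_N = (175 − 605/4) = 95/4.

52.75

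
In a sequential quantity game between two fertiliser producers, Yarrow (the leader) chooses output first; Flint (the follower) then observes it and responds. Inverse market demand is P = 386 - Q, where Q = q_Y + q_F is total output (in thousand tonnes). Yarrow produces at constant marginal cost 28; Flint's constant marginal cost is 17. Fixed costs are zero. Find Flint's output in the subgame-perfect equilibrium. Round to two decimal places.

Solve by backward induction. Given q_Y, the follower Flint maximises π_F = (386 - q_Y - q_F)q_F - 17q_F.
Setting the follower's marginal profit to zero, 369 - q_Y - 2q_F = 0, i.e. q_F = (369 - q_Y)/2.
Yarrow substitutes q_F(q_Y) into its own profit: π_Y = q_Y(386 - q_Y - (369 - q_Y)/2) - 28q_Y = (403/2 - (1/2)q_Y)q_Y - 28q_Y.
Maximising: ∂π_Y/∂q_Y = 347/2 - q_Y = 0, giving q_Y = 347/2.
Then q_F = (369 - 347/2)/2 = 391/4.

97.75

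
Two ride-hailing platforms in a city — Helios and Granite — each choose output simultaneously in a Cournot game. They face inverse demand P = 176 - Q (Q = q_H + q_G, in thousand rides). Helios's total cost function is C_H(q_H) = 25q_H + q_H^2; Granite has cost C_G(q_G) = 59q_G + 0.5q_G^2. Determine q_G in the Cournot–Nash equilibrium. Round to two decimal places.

Helios's profit: π_H = (176 - Q)q_H - (25q_H + q_H²). Setting ∂π_H/∂q_H = 0: 151 - 4q_H - (q_G) = 0.
Granite's first-order condition: 117 - 3q_G - (q_H) = 0.
So q_H = (151 - q_G)/4 and q_G = (117 - q_H)/3.
Substituting one into the other gives q_H = 336/11 and q_G = 317/11.

28.82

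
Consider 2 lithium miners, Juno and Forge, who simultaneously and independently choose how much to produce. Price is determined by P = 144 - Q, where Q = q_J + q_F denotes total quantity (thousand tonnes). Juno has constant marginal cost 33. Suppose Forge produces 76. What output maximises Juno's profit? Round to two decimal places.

17.50

With the rival's output fixed at 76, Juno's profit is π_J = (144 - 76 - q_J)q_J - (33q_J) = (68 - q_J)q_J - (33q_J).
∂π_J/∂q_J = 35 - 2q_J = 0, so q_J = 35/2.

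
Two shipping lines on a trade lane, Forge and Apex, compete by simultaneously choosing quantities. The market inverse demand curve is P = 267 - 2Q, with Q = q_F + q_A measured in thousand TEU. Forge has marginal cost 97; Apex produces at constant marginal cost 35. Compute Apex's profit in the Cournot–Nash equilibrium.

4802

Forge's profit: π_F = (267 - 2Q)q_F - (97q_F). Setting ∂π_F/∂q_F = 0: 170 - 4q_F - 2(q_A) = 0.
Apex's profit: π_A = (267 - 2Q)q_A - (35q_A). Setting ∂π_A/∂q_A = 0: 232 - 4q_A - 2(q_F) = 0.
Rearranging gives the reaction functions q_F = (170 - 2q_A)/4 and q_A = (232 - 2q_F)/4.
Solving the pair: q_F = 18, q_A = 49.
Price P = 267 - 2·67 = 133.
Apex's profit: (133 - 35)·49 = 4802.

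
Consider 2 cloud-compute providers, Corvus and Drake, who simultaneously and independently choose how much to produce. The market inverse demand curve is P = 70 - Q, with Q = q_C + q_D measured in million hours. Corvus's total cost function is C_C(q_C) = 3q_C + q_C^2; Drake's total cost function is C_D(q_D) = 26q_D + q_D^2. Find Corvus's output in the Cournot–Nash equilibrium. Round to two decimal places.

14.93

Corvus's profit: π_C = (70 - Q)q_C - (3q_C + q_C²). Setting ∂π_C/∂q_C = 0: 67 - 4q_C - (q_D) = 0.
Drake's profit: π_D = (70 - Q)q_D - (26q_D + q_D²). Setting ∂π_D/∂q_D = 0: 44 - 4q_D - (q_C) = 0.
So q_C = (67 - q_D)/4 and q_D = (44 - q_C)/4.
Solving the pair: q_C = 224/15, q_D = 109/15.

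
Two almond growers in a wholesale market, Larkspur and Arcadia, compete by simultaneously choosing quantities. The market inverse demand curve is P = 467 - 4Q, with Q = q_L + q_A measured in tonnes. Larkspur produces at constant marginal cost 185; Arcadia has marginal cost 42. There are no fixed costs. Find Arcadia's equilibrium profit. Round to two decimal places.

Larkspur's profit: π_L = (467 - 4Q)q_L - (185q_L). Setting ∂π_L/∂q_L = 0: 282 - 8q_L - 4(q_A) = 0.
Arcadia's first-order condition: 425 - 8q_A - 4(q_L) = 0.
Rearranging gives the reaction functions q_L = (282 - 4q_A)/8 and q_A = (425 - 4q_L)/8.
Substituting one into the other gives q_L = 139/12 and q_A = 142/3.
Price P = 467 - 4·(707/12) = 694/3.
Arcadia's profit: (694/3 - 42)·(142/3) = 8961.7778.

8961.78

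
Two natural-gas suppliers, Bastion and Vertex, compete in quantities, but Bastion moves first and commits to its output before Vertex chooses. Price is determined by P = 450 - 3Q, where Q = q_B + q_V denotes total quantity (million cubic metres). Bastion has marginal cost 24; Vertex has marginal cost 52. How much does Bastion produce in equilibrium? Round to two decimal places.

The follower Vertex best-responds to any q_B: π_V = (450 - 3Q)q_V - 52q_V.
∂π_V/∂q_V = 398 - 3q_B - 6q_V = 0 gives the reaction function q_V = (398 - 3q_B)/6.
The leader anticipates this reaction. Substituting into P = 450 - 3Q gives P = 251 - (3/2)q_B, so π_B = (251 - (3/2)q_B)q_B - 24q_B.
Leader FOC: 227 - 3q_B = 0, so q_B = 227/3.
Then q_V = (398 - 3·(227/3))/6 = 57/2.

75.67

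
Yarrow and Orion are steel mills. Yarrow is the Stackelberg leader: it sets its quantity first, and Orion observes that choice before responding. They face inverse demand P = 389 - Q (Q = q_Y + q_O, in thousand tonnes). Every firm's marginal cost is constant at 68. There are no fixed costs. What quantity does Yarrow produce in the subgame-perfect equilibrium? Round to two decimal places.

The follower Orion best-responds to any q_Y: π_O = (389 - Q)q_O - 68q_O.
∂π_O/∂q_O = 321 - q_Y - 2q_O = 0 gives the reaction function q_O = (321 - q_Y)/2.
The leader anticipates this reaction. Substituting into P = 389 - Q gives P = 457/2 - (1/2)q_Y, so π_Y = (457/2 - (1/2)q_Y)q_Y - 68q_Y.
Leader FOC: 321/2 - q_Y = 0, so q_Y = 321/2.
Then q_O = (321 - 321/2)/2 = 321/4.

160.50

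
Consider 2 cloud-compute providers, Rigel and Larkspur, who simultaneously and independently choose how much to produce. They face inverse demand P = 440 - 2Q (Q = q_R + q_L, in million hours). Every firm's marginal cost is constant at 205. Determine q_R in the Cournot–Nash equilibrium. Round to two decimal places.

A representative firm's profit is π_i = q_i(440 - 2Q) - 205q_i.
First-order condition (treating rivals' output as given): 235 - 4q_i - 2q_j = 0.
By symmetry each firm produces the same amount; substituting q_j = q_i yields q_i = 235/6.

39.17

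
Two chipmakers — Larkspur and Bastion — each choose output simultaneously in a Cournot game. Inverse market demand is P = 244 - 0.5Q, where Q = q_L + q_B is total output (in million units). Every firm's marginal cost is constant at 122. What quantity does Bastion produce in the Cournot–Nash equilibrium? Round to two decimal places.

A representative firm's profit is π_i = q_i(244 - 0.5Q) - 122q_i.
Setting ∂π_i/∂q_i = 0 with rivals' quantities fixed: 122 - q_i - (1/2)q_j = 0.
By symmetry each firm produces the same amount; substituting q_j = q_i yields q_i = 122/(3/2) = 244/3.

81.33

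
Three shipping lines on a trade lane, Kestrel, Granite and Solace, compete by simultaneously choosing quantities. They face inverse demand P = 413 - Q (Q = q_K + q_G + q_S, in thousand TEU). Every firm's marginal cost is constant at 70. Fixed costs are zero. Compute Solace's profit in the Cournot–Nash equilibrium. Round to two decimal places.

Each firm earns π_i = (413 - Q)q_i - 70q_i.
First-order condition (treating rivals' output as given): 343 - 2q_i - Σ_{j≠i} q_j = 0.
With identical firms every q_j equals q_i, so Σ_{j≠i} q_j = 2q_i and 343 = 4q_i, giving q_i = 343/4.
Price P = 413 - 1029/4 = 623/4.
Solace's profit: (623/4 - 70)·(343/4) = 7353.0625.

7353.06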